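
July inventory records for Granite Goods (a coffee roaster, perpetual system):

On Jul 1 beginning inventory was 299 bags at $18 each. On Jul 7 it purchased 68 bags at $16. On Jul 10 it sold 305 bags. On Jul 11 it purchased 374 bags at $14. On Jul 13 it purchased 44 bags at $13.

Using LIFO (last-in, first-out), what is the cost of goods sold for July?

Jul 10, 305 sold [LIFO — newest first]: 68 @ $16 + 237 @ $18 = $5,354
Ending inventory: 62 @ $18 + 374 @ $14 + 44 @ $13 = $6,924
Check: goods available $12,278 = COGS $5,354 + ending $6,924

COGS = $5,354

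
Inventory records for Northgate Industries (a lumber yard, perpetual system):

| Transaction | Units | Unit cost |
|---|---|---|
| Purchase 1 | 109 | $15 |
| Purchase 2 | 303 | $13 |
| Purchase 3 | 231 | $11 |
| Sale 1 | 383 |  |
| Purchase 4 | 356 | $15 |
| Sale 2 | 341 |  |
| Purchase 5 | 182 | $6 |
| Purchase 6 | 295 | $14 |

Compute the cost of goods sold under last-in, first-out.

COGS = $9,632

Sale 1 (383) [LIFO — newest first]: 231 @ $11 + 152 @ $13 = $4,517
Sale 2 (341) [LIFO — newest first]: 341 @ $15 = $5,115
Total COGS = $4,517 + $5,115 = $9,632
Ending inventory: 109 @ $15 + 151 @ $13 + 15 @ $15 + 182 @ $6 + 295 @ $14 = $9,045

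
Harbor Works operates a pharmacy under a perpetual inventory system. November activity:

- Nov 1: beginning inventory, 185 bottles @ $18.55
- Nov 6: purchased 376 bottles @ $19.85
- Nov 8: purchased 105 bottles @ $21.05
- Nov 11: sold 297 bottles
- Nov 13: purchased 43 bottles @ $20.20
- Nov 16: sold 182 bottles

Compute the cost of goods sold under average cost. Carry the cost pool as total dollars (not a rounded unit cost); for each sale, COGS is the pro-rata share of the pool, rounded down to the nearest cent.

COGS = $9,435.70

After Nov 1: 185 on hand, pool $3,431.75 (≈ $18.5500 each)
After Nov 6: 561 on hand, pool $10,895.35 (≈ $19.4213 each)
After Nov 8: 666 on hand, pool $13,105.60 (≈ $19.6781 each)
Nov 11, sell 297: 297/666 × $13,105.60 → $5,844.38
After Nov 13: 412 on hand, pool $8,129.82 (≈ $19.7326 each)
Nov 16, sell 182: 182/412 × $8,129.82 → $3,591.32
Total COGS = $5,844.38 + $3,591.32 = $9,435.70
Ending inventory (cost pool remaining) = $4,538.50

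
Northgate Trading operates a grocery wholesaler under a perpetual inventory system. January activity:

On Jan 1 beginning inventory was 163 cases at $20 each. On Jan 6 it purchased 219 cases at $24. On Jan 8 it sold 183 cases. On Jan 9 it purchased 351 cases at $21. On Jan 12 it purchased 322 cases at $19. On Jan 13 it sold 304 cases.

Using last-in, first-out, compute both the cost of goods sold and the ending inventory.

COGS = $10,168; ending inventory = $11,837

Jan 8, 183 sold [LIFO — newest first]: 183 @ $24 = $4,392
Jan 13, 304 sold [LIFO — newest first]: 304 @ $19 = $5,776
Total COGS = $4,392 + $5,776 = $10,168
Ending inventory: 163 @ $20 + 36 @ $24 + 351 @ $21 + 18 @ $19 = $11,837
Check: goods available $22,005 = COGS $10,168 + ending $11,837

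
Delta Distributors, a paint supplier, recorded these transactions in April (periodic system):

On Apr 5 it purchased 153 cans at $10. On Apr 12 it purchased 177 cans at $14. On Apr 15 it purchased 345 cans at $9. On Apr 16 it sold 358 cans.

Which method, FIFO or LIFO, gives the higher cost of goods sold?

FIFO COGS: 153 @ $10 + 177 @ $14 + 28 @ $9 = $4,260
LIFO COGS: 345 @ $9 + 13 @ $14 = $3,287

FIFO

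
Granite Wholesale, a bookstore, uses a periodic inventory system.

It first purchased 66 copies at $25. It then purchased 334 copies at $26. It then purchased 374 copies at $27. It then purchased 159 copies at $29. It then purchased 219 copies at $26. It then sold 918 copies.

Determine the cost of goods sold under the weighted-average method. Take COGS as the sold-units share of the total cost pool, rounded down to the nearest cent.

Sale 1, sell 918: 918/1152 × $30,737.00 → $24,493.54
Ending inventory (cost pool remaining) = $6,243.46

COGS = $24,493.54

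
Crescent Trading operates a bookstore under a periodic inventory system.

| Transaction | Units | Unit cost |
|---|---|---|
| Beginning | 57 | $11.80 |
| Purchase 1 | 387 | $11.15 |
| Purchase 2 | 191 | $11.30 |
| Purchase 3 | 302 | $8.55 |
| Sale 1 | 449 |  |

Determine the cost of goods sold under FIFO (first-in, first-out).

Sale 1 (449) [FIFO — oldest first]: 57 @ $11.80 + 387 @ $11.15 + 5 @ $11.30 = $5,044.15
Ending inventory: 186 @ $11.30 + 302 @ $8.55 = $4,683.90

COGS = $5,044.15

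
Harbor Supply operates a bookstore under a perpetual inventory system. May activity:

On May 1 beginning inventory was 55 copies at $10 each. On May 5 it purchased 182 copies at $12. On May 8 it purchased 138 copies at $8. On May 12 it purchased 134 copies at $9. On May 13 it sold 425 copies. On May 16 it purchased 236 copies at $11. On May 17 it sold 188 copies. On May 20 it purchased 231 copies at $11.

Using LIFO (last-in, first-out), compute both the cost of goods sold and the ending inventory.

May 13, 425 sold [LIFO — newest first]: 134 @ $9 + 138 @ $8 + 153 @ $12 = $4,146
May 17, 188 sold [LIFO — newest first]: 188 @ $11 = $2,068
Total COGS = $4,146 + $2,068 = $6,214
Ending inventory: 55 @ $10 + 29 @ $12 + 48 @ $11 + 231 @ $11 = $3,967

COGS = $6,214; ending inventory = $3,967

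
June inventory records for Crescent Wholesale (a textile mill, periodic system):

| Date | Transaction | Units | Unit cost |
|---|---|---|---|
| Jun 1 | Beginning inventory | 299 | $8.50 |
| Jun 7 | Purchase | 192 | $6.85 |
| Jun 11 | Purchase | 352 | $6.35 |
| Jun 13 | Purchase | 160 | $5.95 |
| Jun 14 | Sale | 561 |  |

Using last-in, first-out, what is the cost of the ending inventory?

Jun 14, 561 sold [LIFO — newest first]: 160 @ $5.95 + 352 @ $6.35 + 49 @ $6.85 = $3,522.85
Ending inventory: 299 @ $8.50 + 143 @ $6.85 = $3,521.05

Ending inventory = $3,521.05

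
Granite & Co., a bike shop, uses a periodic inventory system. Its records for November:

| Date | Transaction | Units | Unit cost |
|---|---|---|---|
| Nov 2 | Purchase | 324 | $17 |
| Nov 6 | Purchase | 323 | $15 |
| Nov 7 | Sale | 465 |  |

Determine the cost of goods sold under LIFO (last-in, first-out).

COGS = $7,259

Nov 7, 465 sold [LIFO — newest first]: 323 @ $15 + 142 @ $17 = $7,259
Ending inventory: 182 @ $17 = $3,094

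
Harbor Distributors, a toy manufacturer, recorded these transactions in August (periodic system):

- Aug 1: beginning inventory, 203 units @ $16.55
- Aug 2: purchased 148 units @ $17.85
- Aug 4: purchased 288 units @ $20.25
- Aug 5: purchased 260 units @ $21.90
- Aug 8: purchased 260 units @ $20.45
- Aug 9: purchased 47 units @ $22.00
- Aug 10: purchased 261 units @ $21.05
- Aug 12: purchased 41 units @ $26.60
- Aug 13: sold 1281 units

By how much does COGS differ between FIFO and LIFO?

FIFO COGS: 203 @ $16.55 + 148 @ $17.85 + 288 @ $20.25 + 260 @ $21.90 + 260 @ $20.45 + 47 @ $22.00 + 75 @ $21.05 = $25,457.20
LIFO COGS: 41 @ $26.60 + 261 @ $21.05 + 47 @ $22.00 + 260 @ $20.45 + 260 @ $21.90 + 288 @ $20.25 + 124 @ $17.85 = $26,675.05
Difference = |$25,457.20 − $26,675.05| = $1,217.85

$1,217.85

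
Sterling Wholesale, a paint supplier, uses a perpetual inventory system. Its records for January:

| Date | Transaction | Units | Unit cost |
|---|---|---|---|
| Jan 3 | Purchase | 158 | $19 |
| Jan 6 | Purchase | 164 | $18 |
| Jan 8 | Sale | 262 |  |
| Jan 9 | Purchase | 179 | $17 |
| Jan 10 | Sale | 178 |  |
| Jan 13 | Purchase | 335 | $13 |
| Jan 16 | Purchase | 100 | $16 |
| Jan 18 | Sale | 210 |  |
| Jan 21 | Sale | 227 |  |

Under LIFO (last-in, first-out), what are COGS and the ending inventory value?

Jan 8, 262 sold [LIFO — newest first]: 164 @ $18 + 98 @ $19 = $4,814
Jan 10, 178 sold [LIFO — newest first]: 178 @ $17 = $3,026
Jan 18, 210 sold [LIFO — newest first]: 100 @ $16 + 110 @ $13 = $3,030
Jan 21, 227 sold [LIFO — newest first]: 225 @ $13 + 1 @ $17 + 1 @ $19 = $2,961
Total COGS = $4,814 + $3,026 + $3,030 + $2,961 = $13,831
Ending inventory: 59 @ $19 = $1,121

COGS = $13,831; ending inventory = $1,121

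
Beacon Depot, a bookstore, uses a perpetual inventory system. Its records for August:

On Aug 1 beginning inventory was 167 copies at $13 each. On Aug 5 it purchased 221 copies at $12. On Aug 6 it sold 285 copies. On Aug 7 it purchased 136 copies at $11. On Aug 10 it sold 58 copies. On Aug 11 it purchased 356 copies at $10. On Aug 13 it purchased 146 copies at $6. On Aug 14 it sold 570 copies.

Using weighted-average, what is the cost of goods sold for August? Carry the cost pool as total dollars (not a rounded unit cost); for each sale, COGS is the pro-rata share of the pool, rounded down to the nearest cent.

After Aug 1: 167 on hand, pool $2,171.00 (≈ $13.0000 each)
After Aug 5: 388 on hand, pool $4,823.00 (≈ $12.4304 each)
Aug 6, sell 285: 285/388 × $4,823.00 → $3,542.66
After Aug 7: 239 on hand, pool $2,776.34 (≈ $11.6165 each)
Aug 10, sell 58: 58/239 × $2,776.34 → $673.75
After Aug 11: 537 on hand, pool $5,662.59 (≈ $10.5449 each)
After Aug 13: 683 on hand, pool $6,538.59 (≈ $9.5733 each)
Aug 14, sell 570: 570/683 × $6,538.59 → $5,456.80
Total COGS = $3,542.66 + $673.75 + $5,456.80 = $9,673.21
Ending inventory (cost pool remaining) = $1,081.79

COGS = $9,673.21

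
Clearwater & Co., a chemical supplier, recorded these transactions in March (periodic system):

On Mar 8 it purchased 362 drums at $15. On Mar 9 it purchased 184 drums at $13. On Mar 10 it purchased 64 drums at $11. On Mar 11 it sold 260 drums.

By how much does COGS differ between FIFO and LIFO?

FIFO COGS: 260 @ $15 = $3,900
LIFO COGS: 64 @ $11 + 184 @ $13 + 12 @ $15 = $3,276
Difference = |$3,900 − $3,276| = $624

$624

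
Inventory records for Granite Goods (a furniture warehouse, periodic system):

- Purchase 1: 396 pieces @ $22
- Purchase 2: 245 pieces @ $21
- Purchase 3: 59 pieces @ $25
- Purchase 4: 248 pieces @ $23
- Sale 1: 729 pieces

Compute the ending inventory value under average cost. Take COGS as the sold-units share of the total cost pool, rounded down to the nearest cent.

Sale 1, sell 729: 729/948 × $21,036.00 → $16,176.41
Ending inventory (cost pool remaining) = $4,859.59

Ending inventory = $4,859.59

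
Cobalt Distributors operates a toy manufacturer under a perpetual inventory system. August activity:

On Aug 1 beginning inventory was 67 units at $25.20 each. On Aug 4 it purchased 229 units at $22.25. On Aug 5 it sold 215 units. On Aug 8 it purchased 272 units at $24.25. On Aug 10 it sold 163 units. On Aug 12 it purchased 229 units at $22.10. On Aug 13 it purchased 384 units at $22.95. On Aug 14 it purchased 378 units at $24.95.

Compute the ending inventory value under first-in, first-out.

Ending inventory = $27,912.30

Aug 5, 215 sold [FIFO — oldest first]: 67 @ $25.20 + 148 @ $22.25 = $4,981.40
Aug 10, 163 sold [FIFO — oldest first]: 81 @ $22.25 + 82 @ $24.25 = $3,790.75
Total COGS = $4,981.40 + $3,790.75 = $8,772.15
Ending inventory: 190 @ $24.25 + 229 @ $22.10 + 384 @ $22.95 + 378 @ $24.95 = $27,912.30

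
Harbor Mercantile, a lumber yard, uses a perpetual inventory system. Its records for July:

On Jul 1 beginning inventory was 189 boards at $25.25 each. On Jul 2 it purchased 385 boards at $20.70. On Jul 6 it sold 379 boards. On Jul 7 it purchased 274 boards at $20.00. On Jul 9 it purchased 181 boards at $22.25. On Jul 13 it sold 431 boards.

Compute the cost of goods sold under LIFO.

Jul 6, 379 sold [LIFO — newest first]: 379 @ $20.70 = $7,845.30
Jul 13, 431 sold [LIFO — newest first]: 181 @ $22.25 + 250 @ $20.00 = $9,027.25
Total COGS = $7,845.30 + $9,027.25 = $16,872.55
Ending inventory: 189 @ $25.25 + 6 @ $20.70 + 24 @ $20.00 = $5,376.45
Check: goods available $22,249.00 = COGS $16,872.55 + ending $5,376.45

COGS = $16,872.55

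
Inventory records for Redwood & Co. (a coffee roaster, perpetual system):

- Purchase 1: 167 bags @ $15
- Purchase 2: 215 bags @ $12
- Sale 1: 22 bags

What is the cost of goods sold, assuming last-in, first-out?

Sale 1 (22) [LIFO — newest first]: 22 @ $12 = $264
Ending inventory: 167 @ $15 + 193 @ $12 = $4,821

COGS = $264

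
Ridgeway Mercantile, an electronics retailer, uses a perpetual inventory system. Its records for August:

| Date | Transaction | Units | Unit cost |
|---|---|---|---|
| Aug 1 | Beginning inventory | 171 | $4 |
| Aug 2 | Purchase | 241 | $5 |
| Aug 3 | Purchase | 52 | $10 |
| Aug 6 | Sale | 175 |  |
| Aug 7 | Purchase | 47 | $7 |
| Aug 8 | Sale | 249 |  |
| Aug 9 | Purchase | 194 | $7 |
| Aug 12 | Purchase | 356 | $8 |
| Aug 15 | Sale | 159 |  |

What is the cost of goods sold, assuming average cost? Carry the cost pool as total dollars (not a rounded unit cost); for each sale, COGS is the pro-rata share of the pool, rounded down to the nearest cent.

After Aug 1: 171 on hand, pool $684.00 (≈ $4.0000 each)
After Aug 2: 412 on hand, pool $1,889.00 (≈ $4.5850 each)
After Aug 3: 464 on hand, pool $2,409.00 (≈ $5.1918 each)
Aug 6, sell 175: 175/464 × $2,409.00 → $908.56
After Aug 7: 336 on hand, pool $1,829.44 (≈ $5.4448 each)
Aug 8, sell 249: 249/336 × $1,829.44 → $1,355.74
After Aug 9: 281 on hand, pool $1,831.70 (≈ $6.5185 each)
After Aug 12: 637 on hand, pool $4,679.70 (≈ $7.3465 each)
Aug 15, sell 159: 159/637 × $4,679.70 → $1,168.08
Total COGS = $908.56 + $1,355.74 + $1,168.08 = $3,432.38
Ending inventory (cost pool remaining) = $3,511.62

COGS = $3,432.38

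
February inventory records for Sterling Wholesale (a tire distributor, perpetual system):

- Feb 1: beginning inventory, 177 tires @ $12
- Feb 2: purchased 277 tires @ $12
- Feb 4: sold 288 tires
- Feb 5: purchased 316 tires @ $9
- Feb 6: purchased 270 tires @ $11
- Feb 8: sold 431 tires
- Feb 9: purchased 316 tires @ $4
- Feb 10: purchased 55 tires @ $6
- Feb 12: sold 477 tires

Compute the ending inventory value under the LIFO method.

Feb 4, 288 sold [LIFO — newest first]: 277 @ $12 + 11 @ $12 = $3,456
Feb 8, 431 sold [LIFO — newest first]: 270 @ $11 + 161 @ $9 = $4,419
Feb 12, 477 sold [LIFO — newest first]: 55 @ $6 + 316 @ $4 + 106 @ $9 = $2,548
Total COGS = $3,456 + $4,419 + $2,548 = $10,423
Ending inventory: 166 @ $12 + 49 @ $9 = $2,433
Check: goods available $12,856 = COGS $10,423 + ending $2,433

Ending inventory = $2,433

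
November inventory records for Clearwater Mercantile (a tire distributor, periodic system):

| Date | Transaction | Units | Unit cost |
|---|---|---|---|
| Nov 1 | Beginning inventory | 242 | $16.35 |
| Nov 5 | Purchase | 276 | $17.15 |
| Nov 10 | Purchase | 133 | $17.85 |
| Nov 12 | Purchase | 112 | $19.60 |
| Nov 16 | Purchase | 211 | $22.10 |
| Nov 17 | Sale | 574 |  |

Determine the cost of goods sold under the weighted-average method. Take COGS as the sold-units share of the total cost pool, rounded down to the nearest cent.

COGS = $10,562.10

Nov 17, sell 574: 574/974 × $17,922.45 → $10,562.10
Ending inventory (cost pool remaining) = $7,360.35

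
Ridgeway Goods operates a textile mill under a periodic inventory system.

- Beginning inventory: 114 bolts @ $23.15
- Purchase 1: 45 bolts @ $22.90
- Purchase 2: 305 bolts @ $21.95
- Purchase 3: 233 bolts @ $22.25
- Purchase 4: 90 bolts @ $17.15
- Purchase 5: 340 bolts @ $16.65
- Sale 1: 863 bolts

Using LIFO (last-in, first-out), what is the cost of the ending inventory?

Ending inventory = $5,974.35

Sale 1 (863) [LIFO — newest first]: 340 @ $16.65 + 90 @ $17.15 + 233 @ $22.25 + 200 @ $21.95 = $16,778.75
Ending inventory: 114 @ $23.15 + 45 @ $22.90 + 105 @ $21.95 = $5,974.35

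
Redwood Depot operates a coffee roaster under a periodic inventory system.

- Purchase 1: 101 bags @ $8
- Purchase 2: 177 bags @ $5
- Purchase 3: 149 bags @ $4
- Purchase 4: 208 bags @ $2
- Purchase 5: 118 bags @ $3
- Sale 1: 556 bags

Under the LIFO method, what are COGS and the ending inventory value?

Sale 1 (556) [LIFO — newest first]: 118 @ $3 + 208 @ $2 + 149 @ $4 + 81 @ $5 = $1,771
Ending inventory: 101 @ $8 + 96 @ $5 = $1,288
Check: goods available $3,059 = COGS $1,771 + ending $1,288

COGS = $1,771; ending inventory = $1,288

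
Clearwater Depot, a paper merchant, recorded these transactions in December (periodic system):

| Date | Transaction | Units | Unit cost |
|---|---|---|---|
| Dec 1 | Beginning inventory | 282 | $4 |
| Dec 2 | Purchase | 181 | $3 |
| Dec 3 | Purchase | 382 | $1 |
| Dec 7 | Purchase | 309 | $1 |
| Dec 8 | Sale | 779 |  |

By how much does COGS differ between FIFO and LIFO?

$1,032

FIFO COGS: 282 @ $4 + 181 @ $3 + 316 @ $1 = $1,987
LIFO COGS: 309 @ $1 + 382 @ $1 + 88 @ $3 = $955
Difference = |$1,987 − $955| = $1,032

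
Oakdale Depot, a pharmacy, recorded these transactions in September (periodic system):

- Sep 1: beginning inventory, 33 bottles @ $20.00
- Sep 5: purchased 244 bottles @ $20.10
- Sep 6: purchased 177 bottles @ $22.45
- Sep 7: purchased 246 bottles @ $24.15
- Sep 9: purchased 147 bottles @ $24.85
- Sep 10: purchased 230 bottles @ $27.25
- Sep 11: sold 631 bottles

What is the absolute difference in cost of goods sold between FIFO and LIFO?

FIFO COGS: 33 @ $20.00 + 244 @ $20.10 + 177 @ $22.45 + 177 @ $24.15 = $13,812.60
LIFO COGS: 230 @ $27.25 + 147 @ $24.85 + 246 @ $24.15 + 8 @ $22.45 = $16,040.95
Difference = |$13,812.60 − $16,040.95| = $2,228.35

$2,228.35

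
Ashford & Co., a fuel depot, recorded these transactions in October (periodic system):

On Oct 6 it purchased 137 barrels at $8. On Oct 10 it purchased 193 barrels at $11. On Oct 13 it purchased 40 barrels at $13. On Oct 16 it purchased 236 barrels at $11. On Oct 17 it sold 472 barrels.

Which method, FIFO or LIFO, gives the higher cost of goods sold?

LIFO

FIFO COGS: 137 @ $8 + 193 @ $11 + 40 @ $13 + 102 @ $11 = $4,861
LIFO COGS: 236 @ $11 + 40 @ $13 + 193 @ $11 + 3 @ $8 = $5,263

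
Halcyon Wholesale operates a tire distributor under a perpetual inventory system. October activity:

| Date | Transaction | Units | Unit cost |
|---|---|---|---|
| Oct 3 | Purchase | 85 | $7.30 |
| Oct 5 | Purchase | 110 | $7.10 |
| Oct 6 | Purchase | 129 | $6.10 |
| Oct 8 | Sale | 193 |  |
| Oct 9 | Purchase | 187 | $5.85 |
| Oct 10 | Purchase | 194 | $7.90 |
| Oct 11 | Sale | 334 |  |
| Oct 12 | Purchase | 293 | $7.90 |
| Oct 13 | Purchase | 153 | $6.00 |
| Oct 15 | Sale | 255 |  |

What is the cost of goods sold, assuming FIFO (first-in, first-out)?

COGS = $5,423.25

Oct 8, 193 sold [FIFO — oldest first]: 85 @ $7.30 + 108 @ $7.10 = $1,387.30
Oct 11, 334 sold [FIFO — oldest first]: 2 @ $7.10 + 129 @ $6.10 + 187 @ $5.85 + 16 @ $7.90 = $2,021.45
Oct 15, 255 sold [FIFO — oldest first]: 178 @ $7.90 + 77 @ $7.90 = $2,014.50
Total COGS = $1,387.30 + $2,021.45 + $2,014.50 = $5,423.25
Ending inventory: 216 @ $7.90 + 153 @ $6.00 = $2,624.40
Check: goods available $8,047.65 = COGS $5,423.25 + ending $2,624.40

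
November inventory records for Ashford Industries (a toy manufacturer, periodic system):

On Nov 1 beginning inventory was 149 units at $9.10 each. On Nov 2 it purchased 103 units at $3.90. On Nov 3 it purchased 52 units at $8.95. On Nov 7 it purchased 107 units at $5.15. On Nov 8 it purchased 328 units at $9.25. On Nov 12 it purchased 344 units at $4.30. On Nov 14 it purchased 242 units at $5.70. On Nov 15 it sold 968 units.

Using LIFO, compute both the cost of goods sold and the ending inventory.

Nov 15, 968 sold [LIFO — newest first]: 242 @ $5.70 + 344 @ $4.30 + 328 @ $9.25 + 54 @ $5.15 = $6,170.70
Ending inventory: 149 @ $9.10 + 103 @ $3.90 + 52 @ $8.95 + 53 @ $5.15 = $2,495.95
Check: goods available $8,666.65 = COGS $6,170.70 + ending $2,495.95

COGS = $6,170.70; ending inventory = $2,495.95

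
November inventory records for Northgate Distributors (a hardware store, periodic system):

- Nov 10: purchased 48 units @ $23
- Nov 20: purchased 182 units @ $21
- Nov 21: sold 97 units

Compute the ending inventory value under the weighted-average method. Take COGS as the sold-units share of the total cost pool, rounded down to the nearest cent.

Nov 21, sell 97: 97/230 × $4,926.00 → $2,077.48
Ending inventory (cost pool remaining) = $2,848.52
Check: goods available $4,926.00 = COGS $2,077.48 + ending $2,848.52

Ending inventory = $2,848.52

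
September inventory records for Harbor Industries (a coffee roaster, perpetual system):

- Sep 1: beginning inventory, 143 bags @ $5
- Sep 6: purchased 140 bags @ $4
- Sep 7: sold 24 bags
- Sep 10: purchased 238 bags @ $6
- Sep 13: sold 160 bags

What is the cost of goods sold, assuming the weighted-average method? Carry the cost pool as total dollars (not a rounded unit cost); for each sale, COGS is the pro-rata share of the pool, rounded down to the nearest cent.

COGS = $943.49

After Sep 1: 143 on hand, pool $715.00 (≈ $5.0000 each)
After Sep 6: 283 on hand, pool $1,275.00 (≈ $4.5053 each)
Sep 7, sell 24: 24/283 × $1,275.00 → $108.12
After Sep 10: 497 on hand, pool $2,594.88 (≈ $5.2211 each)
Sep 13, sell 160: 160/497 × $2,594.88 → $835.37
Total COGS = $108.12 + $835.37 = $943.49
Ending inventory (cost pool remaining) = $1,759.51
Check: goods available $2,703.00 = COGS $943.49 + ending $1,759.51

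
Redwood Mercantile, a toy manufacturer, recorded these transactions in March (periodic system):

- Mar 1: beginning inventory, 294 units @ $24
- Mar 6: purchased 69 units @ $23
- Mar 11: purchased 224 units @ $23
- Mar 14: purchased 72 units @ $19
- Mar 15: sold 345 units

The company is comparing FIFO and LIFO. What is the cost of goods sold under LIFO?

COGS = $7,647

FIFO COGS: 294 @ $24 + 51 @ $23 = $8,229
LIFO COGS: 72 @ $19 + 224 @ $23 + 49 @ $23 = $7,647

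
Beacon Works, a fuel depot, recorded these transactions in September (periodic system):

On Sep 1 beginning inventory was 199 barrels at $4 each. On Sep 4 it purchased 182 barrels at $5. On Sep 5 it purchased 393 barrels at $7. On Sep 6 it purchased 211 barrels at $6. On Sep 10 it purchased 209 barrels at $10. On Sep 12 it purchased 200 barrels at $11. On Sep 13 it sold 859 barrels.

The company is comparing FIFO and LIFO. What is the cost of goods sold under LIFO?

COGS = $7,229

FIFO COGS: 199 @ $4 + 182 @ $5 + 393 @ $7 + 85 @ $6 = $4,967
LIFO COGS: 200 @ $11 + 209 @ $10 + 211 @ $6 + 239 @ $7 = $7,229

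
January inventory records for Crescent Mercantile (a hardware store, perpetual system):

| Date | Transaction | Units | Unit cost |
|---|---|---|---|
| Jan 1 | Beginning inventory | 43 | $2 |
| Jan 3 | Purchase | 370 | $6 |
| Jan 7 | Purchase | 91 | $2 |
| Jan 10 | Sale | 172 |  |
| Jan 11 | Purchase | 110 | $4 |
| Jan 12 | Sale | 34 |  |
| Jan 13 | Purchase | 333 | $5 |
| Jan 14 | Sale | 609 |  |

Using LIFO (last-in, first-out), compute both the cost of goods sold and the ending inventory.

COGS = $3,973; ending inventory = $620

Jan 10, 172 sold [LIFO — newest first]: 91 @ $2 + 81 @ $6 = $668
Jan 12, 34 sold [LIFO — newest first]: 34 @ $4 = $136
Jan 14, 609 sold [LIFO — newest first]: 333 @ $5 + 76 @ $4 + 200 @ $6 = $3,169
Total COGS = $668 + $136 + $3,169 = $3,973
Ending inventory: 43 @ $2 + 89 @ $6 = $620
Check: goods available $4,593 = COGS $3,973 + ending $620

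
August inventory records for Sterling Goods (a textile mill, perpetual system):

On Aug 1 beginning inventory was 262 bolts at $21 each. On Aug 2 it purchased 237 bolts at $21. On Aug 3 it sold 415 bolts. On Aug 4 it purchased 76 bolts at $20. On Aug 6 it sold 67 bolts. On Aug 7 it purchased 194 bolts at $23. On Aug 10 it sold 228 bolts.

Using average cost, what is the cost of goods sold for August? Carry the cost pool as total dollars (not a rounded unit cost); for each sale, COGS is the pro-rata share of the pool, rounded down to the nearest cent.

After Aug 1: 262 on hand, pool $5,502.00 (≈ $21.0000 each)
After Aug 2: 499 on hand, pool $10,479.00 (≈ $21.0000 each)
Aug 3, sell 415: 415/499 × $10,479.00 → $8,715.00
After Aug 4: 160 on hand, pool $3,284.00 (≈ $20.5250 each)
Aug 6, sell 67: 67/160 × $3,284.00 → $1,375.17
After Aug 7: 287 on hand, pool $6,370.83 (≈ $22.1980 each)
Aug 10, sell 228: 228/287 × $6,370.83 → $5,061.14
Total COGS = $8,715.00 + $1,375.17 + $5,061.14 = $15,151.31
Ending inventory (cost pool remaining) = $1,309.69
Check: goods available $16,461.00 = COGS $15,151.31 + ending $1,309.69

COGS = $15,151.31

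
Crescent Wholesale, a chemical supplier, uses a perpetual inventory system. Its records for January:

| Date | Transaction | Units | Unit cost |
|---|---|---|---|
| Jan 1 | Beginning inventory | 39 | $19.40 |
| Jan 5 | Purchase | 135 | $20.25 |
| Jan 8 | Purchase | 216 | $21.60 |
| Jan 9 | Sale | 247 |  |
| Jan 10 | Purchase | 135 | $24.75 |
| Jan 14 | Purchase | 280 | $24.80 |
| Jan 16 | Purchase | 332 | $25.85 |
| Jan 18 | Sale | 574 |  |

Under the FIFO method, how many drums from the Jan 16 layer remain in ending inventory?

Jan 9, 247 sold [FIFO — oldest first]: 39 @ $19.40 + 135 @ $20.25 + 73 @ $21.60 = $5,067.15
Jan 18, 574 sold [FIFO — oldest first]: 143 @ $21.60 + 135 @ $24.75 + 280 @ $24.80 + 16 @ $25.85 = $13,787.65
Total COGS = $5,067.15 + $13,787.65 = $18,854.80
Ending inventory: 316 @ $25.85 = $8,168.60

316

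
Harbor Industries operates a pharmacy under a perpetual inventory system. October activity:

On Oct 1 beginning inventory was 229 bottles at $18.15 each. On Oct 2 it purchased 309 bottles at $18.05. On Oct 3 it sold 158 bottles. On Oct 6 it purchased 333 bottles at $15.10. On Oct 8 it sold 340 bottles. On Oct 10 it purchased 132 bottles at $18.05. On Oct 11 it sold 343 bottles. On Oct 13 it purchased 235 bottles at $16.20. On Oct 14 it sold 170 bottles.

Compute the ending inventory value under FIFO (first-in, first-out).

Ending inventory = $3,677.40

Oct 3, 158 sold [FIFO — oldest first]: 158 @ $18.15 = $2,867.70
Oct 8, 340 sold [FIFO — oldest first]: 71 @ $18.15 + 269 @ $18.05 = $6,144.10
Oct 11, 343 sold [FIFO — oldest first]: 40 @ $18.05 + 303 @ $15.10 = $5,297.30
Oct 14, 170 sold [FIFO — oldest first]: 30 @ $15.10 + 132 @ $18.05 + 8 @ $16.20 = $2,965.20
Total COGS = $2,867.70 + $6,144.10 + $5,297.30 + $2,965.20 = $17,274.30
Ending inventory: 227 @ $16.20 = $3,677.40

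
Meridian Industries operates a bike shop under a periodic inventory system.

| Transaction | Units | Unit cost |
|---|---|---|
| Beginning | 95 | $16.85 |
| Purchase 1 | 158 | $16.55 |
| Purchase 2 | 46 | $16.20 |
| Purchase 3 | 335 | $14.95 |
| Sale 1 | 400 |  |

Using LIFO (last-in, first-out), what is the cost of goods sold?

Sale 1 (400) [LIFO — newest first]: 335 @ $14.95 + 46 @ $16.20 + 19 @ $16.55 = $6,067.90
Ending inventory: 95 @ $16.85 + 139 @ $16.55 = $3,901.20

COGS = $6,067.90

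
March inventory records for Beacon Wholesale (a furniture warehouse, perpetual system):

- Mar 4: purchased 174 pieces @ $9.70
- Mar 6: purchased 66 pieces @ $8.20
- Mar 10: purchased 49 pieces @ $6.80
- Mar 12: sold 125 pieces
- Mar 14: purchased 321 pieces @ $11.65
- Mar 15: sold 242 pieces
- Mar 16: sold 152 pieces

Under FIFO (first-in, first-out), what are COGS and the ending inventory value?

Mar 12, 125 sold [FIFO — oldest first]: 125 @ $9.70 = $1,212.50
Mar 15, 242 sold [FIFO — oldest first]: 49 @ $9.70 + 66 @ $8.20 + 49 @ $6.80 + 78 @ $11.65 = $2,258.40
Mar 16, 152 sold [FIFO — oldest first]: 152 @ $11.65 = $1,770.80
Total COGS = $1,212.50 + $2,258.40 + $1,770.80 = $5,241.70
Ending inventory: 91 @ $11.65 = $1,060.15

COGS = $5,241.70; ending inventory = $1,060.15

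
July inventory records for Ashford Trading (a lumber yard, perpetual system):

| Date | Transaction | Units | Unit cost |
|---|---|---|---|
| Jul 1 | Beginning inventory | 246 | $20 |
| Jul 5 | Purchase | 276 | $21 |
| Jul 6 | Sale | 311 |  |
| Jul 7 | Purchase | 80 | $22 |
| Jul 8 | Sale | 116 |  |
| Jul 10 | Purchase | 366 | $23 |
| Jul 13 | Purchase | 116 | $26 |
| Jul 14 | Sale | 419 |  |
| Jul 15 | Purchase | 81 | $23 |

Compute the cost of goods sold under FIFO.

COGS = $18,088

Jul 6, 311 sold [FIFO — oldest first]: 246 @ $20 + 65 @ $21 = $6,285
Jul 8, 116 sold [FIFO — oldest first]: 116 @ $21 = $2,436
Jul 14, 419 sold [FIFO — oldest first]: 95 @ $21 + 80 @ $22 + 244 @ $23 = $9,367
Total COGS = $6,285 + $2,436 + $9,367 = $18,088
Ending inventory: 122 @ $23 + 116 @ $26 + 81 @ $23 = $7,685
Check: goods available $25,773 = COGS $18,088 + ending $7,685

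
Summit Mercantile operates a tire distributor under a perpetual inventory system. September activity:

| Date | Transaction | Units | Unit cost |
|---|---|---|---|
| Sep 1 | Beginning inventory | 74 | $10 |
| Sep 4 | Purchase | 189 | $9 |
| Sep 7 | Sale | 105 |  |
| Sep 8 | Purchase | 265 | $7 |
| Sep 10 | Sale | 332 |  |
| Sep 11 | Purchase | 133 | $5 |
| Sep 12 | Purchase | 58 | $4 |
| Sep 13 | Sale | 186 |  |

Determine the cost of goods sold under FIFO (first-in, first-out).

Sep 7, 105 sold [FIFO — oldest first]: 74 @ $10 + 31 @ $9 = $1,019
Sep 10, 332 sold [FIFO — oldest first]: 158 @ $9 + 174 @ $7 = $2,640
Sep 13, 186 sold [FIFO — oldest first]: 91 @ $7 + 95 @ $5 = $1,112
Total COGS = $1,019 + $2,640 + $1,112 = $4,771
Ending inventory: 38 @ $5 + 58 @ $4 = $422
Check: goods available $5,193 = COGS $4,771 + ending $422

COGS = $4,771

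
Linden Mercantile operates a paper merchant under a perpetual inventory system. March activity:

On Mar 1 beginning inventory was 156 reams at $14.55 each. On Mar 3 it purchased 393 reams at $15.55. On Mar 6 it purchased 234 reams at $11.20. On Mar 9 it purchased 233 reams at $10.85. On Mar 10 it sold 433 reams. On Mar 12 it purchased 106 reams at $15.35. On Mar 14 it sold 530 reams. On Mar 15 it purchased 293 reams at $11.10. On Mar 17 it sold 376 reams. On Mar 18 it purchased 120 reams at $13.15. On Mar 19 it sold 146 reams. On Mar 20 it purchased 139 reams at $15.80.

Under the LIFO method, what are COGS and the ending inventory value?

Mar 10, 433 sold [LIFO — newest first]: 233 @ $10.85 + 200 @ $11.20 = $4,768.05
Mar 14, 530 sold [LIFO — newest first]: 106 @ $15.35 + 34 @ $11.20 + 390 @ $15.55 = $8,072.40
Mar 17, 376 sold [LIFO — newest first]: 293 @ $11.10 + 3 @ $15.55 + 80 @ $14.55 = $4,462.95
Mar 19, 146 sold [LIFO — newest first]: 120 @ $13.15 + 26 @ $14.55 = $1,956.30
Total COGS = $4,768.05 + $8,072.40 + $4,462.95 + $1,956.30 = $19,259.70
Ending inventory: 50 @ $14.55 + 139 @ $15.80 = $2,923.70

COGS = $19,259.70; ending inventory = $2,923.70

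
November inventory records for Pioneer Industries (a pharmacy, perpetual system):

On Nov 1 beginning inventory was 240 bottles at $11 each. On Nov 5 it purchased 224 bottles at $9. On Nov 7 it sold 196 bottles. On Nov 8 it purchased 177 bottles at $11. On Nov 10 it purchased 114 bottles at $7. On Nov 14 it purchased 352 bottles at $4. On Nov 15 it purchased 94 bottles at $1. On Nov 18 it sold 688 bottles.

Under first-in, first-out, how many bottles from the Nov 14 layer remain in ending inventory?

Nov 7, 196 sold [FIFO — oldest first]: 196 @ $11 = $2,156
Nov 18, 688 sold [FIFO — oldest first]: 44 @ $11 + 224 @ $9 + 177 @ $11 + 114 @ $7 + 129 @ $4 = $5,761
Total COGS = $2,156 + $5,761 = $7,917
Ending inventory: 223 @ $4 + 94 @ $1 = $986

223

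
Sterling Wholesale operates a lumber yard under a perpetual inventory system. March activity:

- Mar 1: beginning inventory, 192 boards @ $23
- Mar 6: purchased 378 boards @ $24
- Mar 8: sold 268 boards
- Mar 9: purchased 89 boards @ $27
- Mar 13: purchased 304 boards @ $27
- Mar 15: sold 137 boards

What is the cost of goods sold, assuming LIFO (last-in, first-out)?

COGS = $10,131

Mar 8, 268 sold [LIFO — newest first]: 268 @ $24 = $6,432
Mar 15, 137 sold [LIFO — newest first]: 137 @ $27 = $3,699
Total COGS = $6,432 + $3,699 = $10,131
Ending inventory: 192 @ $23 + 110 @ $24 + 89 @ $27 + 167 @ $27 = $13,968
Check: goods available $24,099 = COGS $10,131 + ending $13,968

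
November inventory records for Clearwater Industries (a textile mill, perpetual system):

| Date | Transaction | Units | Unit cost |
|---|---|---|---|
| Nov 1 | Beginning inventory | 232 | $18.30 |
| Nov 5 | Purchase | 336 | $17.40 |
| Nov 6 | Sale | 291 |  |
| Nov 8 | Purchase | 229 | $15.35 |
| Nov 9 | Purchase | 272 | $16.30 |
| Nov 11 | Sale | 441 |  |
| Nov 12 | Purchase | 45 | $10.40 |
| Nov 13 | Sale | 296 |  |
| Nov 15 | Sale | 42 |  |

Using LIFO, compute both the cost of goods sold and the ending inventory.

Nov 6, 291 sold [LIFO — newest first]: 291 @ $17.40 = $5,063.40
Nov 11, 441 sold [LIFO — newest first]: 272 @ $16.30 + 169 @ $15.35 = $7,027.75
Nov 13, 296 sold [LIFO — newest first]: 45 @ $10.40 + 60 @ $15.35 + 45 @ $17.40 + 146 @ $18.30 = $4,843.80
Nov 15, 42 sold [LIFO — newest first]: 42 @ $18.30 = $768.60
Total COGS = $5,063.40 + $7,027.75 + $4,843.80 + $768.60 = $17,703.55
Ending inventory: 44 @ $18.30 = $805.20
Check: goods available $18,508.75 = COGS $17,703.55 + ending $805.20

COGS = $17,703.55; ending inventory = $805.20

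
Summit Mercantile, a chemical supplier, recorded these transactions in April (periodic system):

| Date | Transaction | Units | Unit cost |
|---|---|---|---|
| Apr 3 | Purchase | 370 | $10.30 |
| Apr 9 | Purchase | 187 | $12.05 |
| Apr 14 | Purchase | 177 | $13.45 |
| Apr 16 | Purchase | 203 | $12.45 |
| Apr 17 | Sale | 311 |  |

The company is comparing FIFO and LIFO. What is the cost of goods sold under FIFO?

COGS = $3,203.30

FIFO COGS: 311 @ $10.30 = $3,203.30
LIFO COGS: 203 @ $12.45 + 108 @ $13.45 = $3,979.95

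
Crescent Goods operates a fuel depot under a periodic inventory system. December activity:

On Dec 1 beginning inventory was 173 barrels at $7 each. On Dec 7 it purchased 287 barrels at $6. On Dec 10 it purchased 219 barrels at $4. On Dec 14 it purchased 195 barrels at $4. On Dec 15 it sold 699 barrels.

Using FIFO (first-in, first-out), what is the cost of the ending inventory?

Ending inventory = $700

Dec 15, 699 sold [FIFO — oldest first]: 173 @ $7 + 287 @ $6 + 219 @ $4 + 20 @ $4 = $3,889
Ending inventory: 175 @ $4 = $700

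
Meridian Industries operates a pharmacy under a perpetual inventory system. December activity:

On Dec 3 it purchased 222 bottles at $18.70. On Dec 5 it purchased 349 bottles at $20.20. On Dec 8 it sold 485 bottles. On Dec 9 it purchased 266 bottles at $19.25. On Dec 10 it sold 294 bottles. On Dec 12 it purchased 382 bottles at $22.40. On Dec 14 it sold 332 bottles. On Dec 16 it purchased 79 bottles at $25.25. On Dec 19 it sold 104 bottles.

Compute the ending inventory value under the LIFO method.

Dec 8, 485 sold [LIFO — newest first]: 349 @ $20.20 + 136 @ $18.70 = $9,593.00
Dec 10, 294 sold [LIFO — newest first]: 266 @ $19.25 + 28 @ $18.70 = $5,644.10
Dec 14, 332 sold [LIFO — newest first]: 332 @ $22.40 = $7,436.80
Dec 19, 104 sold [LIFO — newest first]: 79 @ $25.25 + 25 @ $22.40 = $2,554.75
Total COGS = $9,593.00 + $5,644.10 + $7,436.80 + $2,554.75 = $25,228.65
Ending inventory: 58 @ $18.70 + 25 @ $22.40 = $1,644.60

Ending inventory = $1,644.60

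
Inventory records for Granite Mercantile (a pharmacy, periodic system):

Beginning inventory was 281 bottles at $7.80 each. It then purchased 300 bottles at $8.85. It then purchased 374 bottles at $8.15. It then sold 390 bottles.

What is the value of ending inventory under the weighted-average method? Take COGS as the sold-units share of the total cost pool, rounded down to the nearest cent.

Sale 1, sell 390: 390/955 × $7,894.90 → $3,224.09
Ending inventory (cost pool remaining) = $4,670.81
Check: goods available $7,894.90 = COGS $3,224.09 + ending $4,670.81

Ending inventory = $4,670.81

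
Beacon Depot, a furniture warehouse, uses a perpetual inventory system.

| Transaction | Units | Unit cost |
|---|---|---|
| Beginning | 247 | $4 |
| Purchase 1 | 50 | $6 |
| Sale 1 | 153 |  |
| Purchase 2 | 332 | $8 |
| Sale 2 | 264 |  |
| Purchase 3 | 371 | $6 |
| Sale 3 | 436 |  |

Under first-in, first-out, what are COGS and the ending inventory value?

COGS = $5,288; ending inventory = $882

Sale 1 (153) [FIFO — oldest first]: 153 @ $4 = $612
Sale 2 (264) [FIFO — oldest first]: 94 @ $4 + 50 @ $6 + 120 @ $8 = $1,636
Sale 3 (436) [FIFO — oldest first]: 212 @ $8 + 224 @ $6 = $3,040
Total COGS = $612 + $1,636 + $3,040 = $5,288
Ending inventory: 147 @ $6 = $882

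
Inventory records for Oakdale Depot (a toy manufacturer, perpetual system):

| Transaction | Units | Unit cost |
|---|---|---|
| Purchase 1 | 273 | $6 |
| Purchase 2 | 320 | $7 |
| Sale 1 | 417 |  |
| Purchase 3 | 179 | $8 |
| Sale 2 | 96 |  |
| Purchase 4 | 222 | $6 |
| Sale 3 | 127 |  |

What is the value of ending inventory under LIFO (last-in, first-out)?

Sale 1 (417) [LIFO — newest first]: 320 @ $7 + 97 @ $6 = $2,822
Sale 2 (96) [LIFO — newest first]: 96 @ $8 = $768
Sale 3 (127) [LIFO — newest first]: 127 @ $6 = $762
Total COGS = $2,822 + $768 + $762 = $4,352
Ending inventory: 176 @ $6 + 83 @ $8 + 95 @ $6 = $2,290
Check: goods available $6,642 = COGS $4,352 + ending $2,290

Ending inventory = $2,290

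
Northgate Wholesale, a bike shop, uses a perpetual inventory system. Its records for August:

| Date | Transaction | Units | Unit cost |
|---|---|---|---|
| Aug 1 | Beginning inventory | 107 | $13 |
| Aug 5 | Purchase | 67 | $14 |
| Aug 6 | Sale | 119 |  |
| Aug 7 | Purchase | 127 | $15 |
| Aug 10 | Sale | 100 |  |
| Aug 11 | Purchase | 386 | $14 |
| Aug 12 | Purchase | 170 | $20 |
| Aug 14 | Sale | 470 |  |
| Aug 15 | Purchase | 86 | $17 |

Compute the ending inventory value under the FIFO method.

Ending inventory = $4,822

Aug 6, 119 sold [FIFO — oldest first]: 107 @ $13 + 12 @ $14 = $1,559
Aug 10, 100 sold [FIFO — oldest first]: 55 @ $14 + 45 @ $15 = $1,445
Aug 14, 470 sold [FIFO — oldest first]: 82 @ $15 + 386 @ $14 + 2 @ $20 = $6,674
Total COGS = $1,559 + $1,445 + $6,674 = $9,678
Ending inventory: 168 @ $20 + 86 @ $17 = $4,822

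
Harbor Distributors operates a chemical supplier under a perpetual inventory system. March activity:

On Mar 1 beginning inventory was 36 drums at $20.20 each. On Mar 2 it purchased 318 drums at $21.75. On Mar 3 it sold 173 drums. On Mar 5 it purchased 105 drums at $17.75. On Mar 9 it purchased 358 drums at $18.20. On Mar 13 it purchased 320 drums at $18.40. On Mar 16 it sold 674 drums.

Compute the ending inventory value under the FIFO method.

Mar 3, 173 sold [FIFO — oldest first]: 36 @ $20.20 + 137 @ $21.75 = $3,706.95
Mar 16, 674 sold [FIFO — oldest first]: 181 @ $21.75 + 105 @ $17.75 + 358 @ $18.20 + 30 @ $18.40 = $12,868.10
Total COGS = $3,706.95 + $12,868.10 = $16,575.05
Ending inventory: 290 @ $18.40 = $5,336.00

Ending inventory = $5,336.00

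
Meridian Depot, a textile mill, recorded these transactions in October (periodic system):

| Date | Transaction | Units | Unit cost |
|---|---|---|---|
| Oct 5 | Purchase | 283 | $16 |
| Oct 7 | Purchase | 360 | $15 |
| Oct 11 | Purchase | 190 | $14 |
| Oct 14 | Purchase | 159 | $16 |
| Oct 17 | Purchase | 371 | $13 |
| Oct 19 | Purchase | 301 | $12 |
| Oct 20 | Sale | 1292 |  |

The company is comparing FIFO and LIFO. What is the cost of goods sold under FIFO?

FIFO COGS: 283 @ $16 + 360 @ $15 + 190 @ $14 + 159 @ $16 + 300 @ $13 = $19,032
LIFO COGS: 301 @ $12 + 371 @ $13 + 159 @ $16 + 190 @ $14 + 271 @ $15 = $17,704

COGS = $19,032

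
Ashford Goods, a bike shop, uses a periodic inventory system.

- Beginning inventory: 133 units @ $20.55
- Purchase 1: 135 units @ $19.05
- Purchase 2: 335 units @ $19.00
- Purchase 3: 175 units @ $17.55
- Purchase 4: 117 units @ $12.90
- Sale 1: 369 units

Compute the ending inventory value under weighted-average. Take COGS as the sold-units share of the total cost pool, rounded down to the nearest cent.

Ending inventory = $9,550.55

Sale 1, sell 369: 369/895 × $16,250.45 → $6,699.90
Ending inventory (cost pool remaining) = $9,550.55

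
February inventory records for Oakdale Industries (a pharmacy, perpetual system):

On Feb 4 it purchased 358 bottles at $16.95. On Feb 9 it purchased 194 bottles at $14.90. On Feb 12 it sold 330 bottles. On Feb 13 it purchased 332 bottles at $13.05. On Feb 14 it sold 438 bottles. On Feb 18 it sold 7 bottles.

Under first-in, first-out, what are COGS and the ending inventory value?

Feb 12, 330 sold [FIFO — oldest first]: 330 @ $16.95 = $5,593.50
Feb 14, 438 sold [FIFO — oldest first]: 28 @ $16.95 + 194 @ $14.90 + 216 @ $13.05 = $6,184.00
Feb 18, 7 sold [FIFO — oldest first]: 7 @ $13.05 = $91.35
Total COGS = $5,593.50 + $6,184.00 + $91.35 = $11,868.85
Ending inventory: 109 @ $13.05 = $1,422.45

COGS = $11,868.85; ending inventory = $1,422.45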